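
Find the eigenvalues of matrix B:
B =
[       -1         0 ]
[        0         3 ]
λ = -1, 3

Solve det(B - λI) = 0. For a 2×2 matrix the characteristic equation is λ² - (trace)λ + det = 0.
trace(B) = a + d = -1 + 3 = 2.
det(B) = a*d - b*c = (-1)*(3) - (0)*(0) = -3 - 0 = -3.
Characteristic equation: λ² - (2)λ + (-3) = 0.
Discriminant = (2)² - 4*(-3) = 4 + 12 = 16.
λ = (2 ± √16) / 2 = (2 ± 4) / 2 = -1, 3.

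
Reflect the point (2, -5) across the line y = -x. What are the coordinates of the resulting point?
(5, -2)

Reflection across line y = -x: (2, -5) → (5, -2)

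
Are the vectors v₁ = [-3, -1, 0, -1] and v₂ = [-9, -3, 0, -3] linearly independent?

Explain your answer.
No, linearly dependent (v₂ = 3·v₁)

Check whether there is a scalar k with v₂ = k·v₁.
Comparing components, k = 3 satisfies 3·[-3, -1, 0, -1] = [-9, -3, 0, -3].
Since v₂ is a scalar multiple of v₁, the two vectors are linearly dependent.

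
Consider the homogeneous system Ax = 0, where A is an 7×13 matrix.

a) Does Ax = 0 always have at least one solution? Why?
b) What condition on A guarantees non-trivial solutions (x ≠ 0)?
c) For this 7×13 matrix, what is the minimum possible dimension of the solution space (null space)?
a) Yes, x = 0 is always a solution. b) When A has linearly dependent columns (rank < n). c) Minimum nullity = 6.

a) x = 0 satisfies A·0 = 0, so the zero vector is always a solution.
b) Non-trivial solutions exist iff the columns of A are linearly dependent, equivalently rank(A) < n (the number of columns).
c) By rank-nullity, rank(A) + nullity(A) = n = 13. Since A has only 7 rows, rank(A) ≤ 7, so nullity(A) ≥ 13 - 7 = 6.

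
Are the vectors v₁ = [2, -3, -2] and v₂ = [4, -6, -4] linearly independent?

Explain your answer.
No, linearly dependent (v₂ = 2·v₁)

Check whether there is a scalar k with v₂ = k·v₁.
Comparing components, k = 2 satisfies 2·[2, -3, -2] = [4, -6, -4].
Since v₂ is a scalar multiple of v₁, the two vectors are linearly dependent.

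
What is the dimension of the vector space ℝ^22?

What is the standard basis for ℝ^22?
Dimension = 22; standard basis = {e_1, e_2, e_3, …, e_22}

ℝ^22 is the space of 22-tuples of real numbers; its dimension is 22.
The standard basis consists of 22 vectors: e_1, e_2, e_3, …, e_22, where e_i is the vector with 1 in position i and 0 elsewhere.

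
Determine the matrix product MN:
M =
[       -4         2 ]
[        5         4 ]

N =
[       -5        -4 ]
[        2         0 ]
MN =
[       24        16 ]
[      -17       -20 ]

Matrix multiplication: (MN)[i][j] = sum over k of M[i][k] * N[k][j].
  (MN)[0][0] = (-4)*(-5) + (2)*(2) = 24
  (MN)[0][1] = (-4)*(-4) + (2)*(0) = 16
  (MN)[1][0] = (5)*(-5) + (4)*(2) = -17
  (MN)[1][1] = (5)*(-4) + (4)*(0) = -20
MN =
[       24        16 ]
[      -17       -20 ]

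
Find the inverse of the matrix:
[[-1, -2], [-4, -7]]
[[7, -2], [-4, 1]]

For [[a,b],[c,d]], inverse = (1/det)·[[d,-b],[-c,a]]
det = -1·-7 - -2·-4 = -1
Inverse = (1/-1)·[[-7, 2], [4, -1]]
        = [[7, -2], [-4, 1]]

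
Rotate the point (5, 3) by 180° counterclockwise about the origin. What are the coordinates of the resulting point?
(-5, -3)

Rotation matrix R(θ) = [[cos θ, -sin θ], [sin θ, cos θ]]; for θ = 180°:
R = [[-1, 0], [0, -1]]
Result: R × [5, 3]ᵀ = [-1·5 + (0)·3, 0·5 + (-1)·3]ᵀ = (-5, -3)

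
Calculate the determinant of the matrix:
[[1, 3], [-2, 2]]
8

For a 2×2 matrix [[a, b], [c, d]], det = ad - bc
det = (1)(2) - (3)(-2) = 2 - -6 = 8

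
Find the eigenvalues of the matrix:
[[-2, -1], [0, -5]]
λ = -5 and λ = -2

Characteristic equation: det(A - λI) = 0
λ² - (trace)λ + (det) = 0
λ² - (-7)λ + (10) = 0
λ² + 7λ + 10 = 0
Solving: λ = -5, -2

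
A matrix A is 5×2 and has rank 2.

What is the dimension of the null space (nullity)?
0

The rank-nullity theorem for an m×n matrix states:
rank(A) + nullity(A) = n (the number of columns).
Here n = 2 and rank(A) = 2, so nullity(A) = 2 - 2 = 0.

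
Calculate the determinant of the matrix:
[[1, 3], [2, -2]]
-8

For a 2×2 matrix [[a, b], [c, d]], det = ad - bc
det = (1)(-2) - (3)(2) = -2 - 6 = -8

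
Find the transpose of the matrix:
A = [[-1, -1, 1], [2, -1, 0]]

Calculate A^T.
[[-1, 2], [-1, -1], [1, 0]]

The transpose sends entry (i,j) to (j,i); rows become columns.
Row 0 of A: [-1, -1, 1] -> column 0 of A^T.
Row 1 of A: [2, -1, 0] -> column 1 of A^T.
A^T = [[-1, 2], [-1, -1], [1, 0]]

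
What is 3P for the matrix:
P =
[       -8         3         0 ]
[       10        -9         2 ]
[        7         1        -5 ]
3P =
[      -24         9         0 ]
[       30       -27         6 ]
[       21         3       -15 ]

Scalar multiplication is elementwise: (3P)[i][j] = 3 * P[i][j].
  (3P)[0][0] = 3 * (-8) = -24
  (3P)[0][1] = 3 * (3) = 9
  (3P)[0][2] = 3 * (0) = 0
  (3P)[1][0] = 3 * (10) = 30
  (3P)[1][1] = 3 * (-9) = -27
  (3P)[1][2] = 3 * (2) = 6
  (3P)[2][0] = 3 * (7) = 21
  (3P)[2][1] = 3 * (1) = 3
  (3P)[2][2] = 3 * (-5) = -15
3P =
[      -24         9         0 ]
[       30       -27         6 ]
[       21         3       -15 ]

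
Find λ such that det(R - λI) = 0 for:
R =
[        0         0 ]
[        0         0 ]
λ = 0, 0

Solve det(R - λI) = 0. For a 2×2 matrix the characteristic equation is λ² - (trace)λ + det = 0.
trace(R) = a + d = 0 + 0 = 0.
det(R) = a*d - b*c = (0)*(0) - (0)*(0) = 0 - 0 = 0.
Characteristic equation: λ² - (0)λ + (0) = 0.
Discriminant = (0)² - 4*(0) = 0 - 0 = 0.
λ = (0 ± √0) / 2 = (0 ± 0) / 2 = 0, 0.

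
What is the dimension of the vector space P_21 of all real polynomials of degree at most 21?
Dimension = 22

A polynomial of degree at most 21 can be written as a₀ + a₁x + a₂x² + … + a_21x^21, with 22 free coefficients a₀, …, a_21.
The set {1, x, x², …, x^21} is a basis: it spans P_21 (every such polynomial is a linear combination of these) and is linearly independent (a polynomial is zero iff all its coefficients are zero).
Therefore dim(P_21) = 21 + 1 = 22.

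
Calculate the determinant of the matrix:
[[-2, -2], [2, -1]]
6

For a 2×2 matrix [[a, b], [c, d]], det = ad - bc
det = (-2)(-1) - (-2)(2) = 2 - -4 = 6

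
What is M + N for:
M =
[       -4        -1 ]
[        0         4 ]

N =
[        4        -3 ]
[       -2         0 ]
M + N =
[        0        -4 ]
[       -2         4 ]

Matrix addition is elementwise: (M+N)[i][j] = M[i][j] + N[i][j].
  (M+N)[0][0] = (-4) + (4) = 0
  (M+N)[0][1] = (-1) + (-3) = -4
  (M+N)[1][0] = (0) + (-2) = -2
  (M+N)[1][1] = (4) + (0) = 4
M + N =
[        0        -4 ]
[       -2         4 ]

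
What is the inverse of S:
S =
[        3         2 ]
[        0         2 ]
det(S) = 6
S⁻¹ =
[      1/3      -1/3 ]
[        0       1/2 ]

For a 2×2 matrix S = [[a, b], [c, d]] with det(S) ≠ 0, S⁻¹ = (1/det(S)) * [[d, -b], [-c, a]].
det(S) = (3)*(2) - (2)*(0) = 6 - 0 = 6.
S⁻¹ = (1/6) * [[2, -2], [0, 3]].
Dividing each entry by 6 and reducing:
S⁻¹ =
[      1/3      -1/3 ]
[        0       1/2 ]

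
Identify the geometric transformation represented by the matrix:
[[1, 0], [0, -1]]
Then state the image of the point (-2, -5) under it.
reflection across the x-axis; image of (-2, -5) is (-2, 5)

This is a symmetric orthogonal matrix with determinant -1, which characterizes a reflection in ℝ².
The matrix [[1, 0], [0, -1]] represents: reflection across the x-axis.
Applying it to (-2, -5): [1·-2 + 0·-5, 0·-2 + -1·-5] = (-2, 5).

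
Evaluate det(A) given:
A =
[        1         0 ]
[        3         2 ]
det(A) = 2

For a 2×2 matrix [[a, b], [c, d]], det = a*d - b*c.
det(A) = (1)*(2) - (0)*(3) = 2 - 0 = 2.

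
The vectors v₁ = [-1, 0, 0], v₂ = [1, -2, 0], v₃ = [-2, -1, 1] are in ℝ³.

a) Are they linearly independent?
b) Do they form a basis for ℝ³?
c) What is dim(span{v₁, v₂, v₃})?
Yes independent, yes basis, dim = 3

Stack v₁, v₂, v₃ as rows of a 3×3 matrix.
[[-1, 0, 0]; [1, -2, 0]; [-2, -1, 1]] is already lower triangular with nonzero diagonal entries (-1, -2, 1), so its determinant is the product of the diagonal entries, det = (-1)·(-2)·(1) = 2 ≠ 0, and the rows are linearly independent.
Three linearly independent vectors in ℝ³ form a basis for ℝ³, so dim(span{v₁,v₂,v₃}) = 3.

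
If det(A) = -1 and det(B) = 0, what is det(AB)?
0

Use the multiplicative property of determinants: det(AB) = det(A)*det(B).
det(AB) = (-1)*(0) = 0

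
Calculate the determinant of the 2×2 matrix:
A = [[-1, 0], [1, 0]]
0

For A = [[a, b], [c, d]], det(A) = a*d - b*c.
det(A) = (-1)*(0) - (0)*(1) = 0 - 0 = 0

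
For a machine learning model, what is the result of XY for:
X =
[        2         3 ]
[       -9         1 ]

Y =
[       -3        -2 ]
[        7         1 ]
XY =
[       15        -1 ]
[       34        19 ]

Matrix multiplication: (XY)[i][j] = sum over k of X[i][k] * Y[k][j].
  (XY)[0][0] = (2)*(-3) + (3)*(7) = 15
  (XY)[0][1] = (2)*(-2) + (3)*(1) = -1
  (XY)[1][0] = (-9)*(-3) + (1)*(7) = 34
  (XY)[1][1] = (-9)*(-2) + (1)*(1) = 19
XY =
[       15        -1 ]
[       34        19 ]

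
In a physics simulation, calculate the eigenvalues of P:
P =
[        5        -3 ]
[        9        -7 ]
λ = -4, 2

Solve det(P - λI) = 0. For a 2×2 matrix the characteristic equation is λ² - (trace)λ + det = 0.
trace(P) = a + d = 5 - 7 = -2.
det(P) = a*d - b*c = (5)*(-7) - (-3)*(9) = -35 + 27 = -8.
Characteristic equation: λ² - (-2)λ + (-8) = 0.
Discriminant = (-2)² - 4*(-8) = 4 + 32 = 36.
λ = (-2 ± √36) / 2 = (-2 ± 6) / 2 = -4, 2.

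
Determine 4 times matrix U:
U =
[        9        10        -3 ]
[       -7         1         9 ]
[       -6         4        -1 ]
4U =
[       36        40       -12 ]
[      -28         4        36 ]
[      -24        16        -4 ]

Scalar multiplication is elementwise: (4U)[i][j] = 4 * U[i][j].
  (4U)[0][0] = 4 * (9) = 36
  (4U)[0][1] = 4 * (10) = 40
  (4U)[0][2] = 4 * (-3) = -12
  (4U)[1][0] = 4 * (-7) = -28
  (4U)[1][1] = 4 * (1) = 4
  (4U)[1][2] = 4 * (9) = 36
  (4U)[2][0] = 4 * (-6) = -24
  (4U)[2][1] = 4 * (4) = 16
  (4U)[2][2] = 4 * (-1) = -4
4U =
[       36        40       -12 ]
[      -28         4        36 ]
[      -24        16        -4 ]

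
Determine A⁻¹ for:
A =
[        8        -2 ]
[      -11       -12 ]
det(A) = -118
A⁻¹ =
[     6/59     -1/59 ]
[  -11/118     -4/59 ]

For a 2×2 matrix A = [[a, b], [c, d]] with det(A) ≠ 0, A⁻¹ = (1/det(A)) * [[d, -b], [-c, a]].
det(A) = (8)*(-12) - (-2)*(-11) = -96 - 22 = -118.
A⁻¹ = (1/-118) * [[-12, 2], [11, 8]].
Dividing each entry by -118 and reducing:
A⁻¹ =
[     6/59     -1/59 ]
[  -11/118     -4/59 ]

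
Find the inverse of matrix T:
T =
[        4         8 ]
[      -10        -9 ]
det(T) = 44
T⁻¹ =
[    -9/44     -2/11 ]
[     5/22      1/11 ]

For a 2×2 matrix T = [[a, b], [c, d]] with det(T) ≠ 0, T⁻¹ = (1/det(T)) * [[d, -b], [-c, a]].
det(T) = (4)*(-9) - (8)*(-10) = -36 + 80 = 44.
T⁻¹ = (1/44) * [[-9, -8], [10, 4]].
Dividing each entry by 44 and reducing:
T⁻¹ =
[    -9/44     -2/11 ]
[     5/22      1/11 ]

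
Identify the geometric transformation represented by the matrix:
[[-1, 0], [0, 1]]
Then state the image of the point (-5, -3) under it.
reflection across the y-axis; image of (-5, -3) is (5, -3)

This is a symmetric orthogonal matrix with determinant -1, which characterizes a reflection in ℝ².
The matrix [[-1, 0], [0, 1]] represents: reflection across the y-axis.
Applying it to (-5, -3): [-1·-5 + 0·-3, 0·-5 + 1·-3] = (5, -3).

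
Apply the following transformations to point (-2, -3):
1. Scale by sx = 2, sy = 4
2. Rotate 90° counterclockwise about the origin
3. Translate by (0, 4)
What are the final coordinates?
(12, 0)

Step 1: Scale → (-4, -12)
Step 2: Rotate 90° → (12, -4)
Step 3: Translate → (12, 0)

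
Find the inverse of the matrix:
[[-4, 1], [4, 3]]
[[-3/16, 1/16], [1/4, 1/4]]

For [[a,b],[c,d]], inverse = (1/det)·[[d,-b],[-c,a]]
det = -4·3 - 1·4 = -16
Inverse = (1/-16)·[[3, -1], [-4, -4]]
        = [[-3/16, 1/16], [1/4, 1/4]]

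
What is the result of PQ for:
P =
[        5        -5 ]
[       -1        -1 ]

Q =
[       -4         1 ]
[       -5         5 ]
PQ =
[        5       -20 ]
[        9        -6 ]

Matrix multiplication: (PQ)[i][j] = sum over k of P[i][k] * Q[k][j].
  (PQ)[0][0] = (5)*(-4) + (-5)*(-5) = 5
  (PQ)[0][1] = (5)*(1) + (-5)*(5) = -20
  (PQ)[1][0] = (-1)*(-4) + (-1)*(-5) = 9
  (PQ)[1][1] = (-1)*(1) + (-1)*(5) = -6
PQ =
[        5       -20 ]
[        9        -6 ]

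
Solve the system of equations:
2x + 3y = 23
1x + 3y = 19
x = 4, y = 5

Use elimination (row reduction):
Equation 1: 2x + 3y = 23.
Equation 2: 1x + 3y = 19.
Multiply Eq1 by 1 and Eq2 by 2: 2x + 3y = 23;  2x + 6y = 38.
Subtract: (3)y = 15, so y = 5.
Back-substitute into Eq1: 2x + 3*(5) = 23, so x = 4.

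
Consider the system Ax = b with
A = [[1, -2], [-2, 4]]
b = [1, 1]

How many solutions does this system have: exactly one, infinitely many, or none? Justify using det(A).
No solution

det(A) = (1)*(4) - (-2)*(-2) = 0, so A is singular.
The column space of A is span(column 1) = span([1, -2]).
b = [1, 1] is not a scalar multiple of column 1, so b ∉ column space and the system is inconsistent — no solution.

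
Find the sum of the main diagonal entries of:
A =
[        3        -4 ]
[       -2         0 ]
tr(A) = 3 + 0 = 3

The trace of a square matrix is the sum of its diagonal entries.
Diagonal entries of A: A[0][0] = 3, A[1][1] = 0.
tr(A) = 3 + 0 = 3.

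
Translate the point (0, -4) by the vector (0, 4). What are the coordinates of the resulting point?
(0, 0)

Translation by (0, 4):
x' = 0 + 0 = 0
y' = -4 + 4 = 0
Homogeneous matrix: [[1, 0, 0], [0, 1, 4], [0, 0, 1]]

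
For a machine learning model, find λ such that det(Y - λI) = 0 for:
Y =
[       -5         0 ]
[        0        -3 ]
λ = -5, -3

Solve det(Y - λI) = 0. For a 2×2 matrix the characteristic equation is λ² - (trace)λ + det = 0.
trace(Y) = a + d = -5 - 3 = -8.
det(Y) = a*d - b*c = (-5)*(-3) - (0)*(0) = 15 - 0 = 15.
Characteristic equation: λ² - (-8)λ + (15) = 0.
Discriminant = (-8)² - 4*(15) = 64 - 60 = 4.
λ = (-8 ± √4) / 2 = (-8 ± 2) / 2 = -5, -3.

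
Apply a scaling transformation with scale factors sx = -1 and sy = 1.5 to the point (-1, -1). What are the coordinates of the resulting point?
(1, -1.5)

Scaling matrix:
[[-1, 0], [0, 1.50]]
Result: (-1 × -1, -1 × 1.5) = (1, -1.5)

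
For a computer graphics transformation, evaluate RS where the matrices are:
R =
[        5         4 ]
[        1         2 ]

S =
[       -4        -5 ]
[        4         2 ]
RS =
[       -4       -17 ]
[        4        -1 ]

Matrix multiplication: (RS)[i][j] = sum over k of R[i][k] * S[k][j].
  (RS)[0][0] = (5)*(-4) + (4)*(4) = -4
  (RS)[0][1] = (5)*(-5) + (4)*(2) = -17
  (RS)[1][0] = (1)*(-4) + (2)*(4) = 4
  (RS)[1][1] = (1)*(-5) + (2)*(2) = -1
RS =
[       -4       -17 ]
[        4        -1 ]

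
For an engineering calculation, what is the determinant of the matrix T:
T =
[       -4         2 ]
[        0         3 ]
det(T) = -12

For a 2×2 matrix [[a, b], [c, d]], det = a*d - b*c.
det(T) = (-4)*(3) - (2)*(0) = -12 - 0 = -12.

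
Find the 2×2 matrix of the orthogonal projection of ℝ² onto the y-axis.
[[0, 0], [0, 1]]

The orthogonal projection onto the line spanned by a nonzero vector u = (a, b) has matrix P = (u uᵀ) / (uᵀ u) = (1/(a² + b²)) · [[a², ab], [ab, b²]].
Here u = (0, 1), so a² + b² = 0 + 1 = 1.
P = (1/1) · [[0, 0], [0, 1]] = [[0, 0], [0, 1]].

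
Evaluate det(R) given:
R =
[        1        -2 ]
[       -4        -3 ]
det(R) = -11

For a 2×2 matrix [[a, b], [c, d]], det = a*d - b*c.
det(R) = (1)*(-3) - (-2)*(-4) = -3 - 8 = -11.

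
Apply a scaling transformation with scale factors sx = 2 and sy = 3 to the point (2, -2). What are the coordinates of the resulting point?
(4, -6)

Scaling matrix:
[[2, 0], [0, 3]]
Result: (2 × 2, -2 × 3) = (4, -6)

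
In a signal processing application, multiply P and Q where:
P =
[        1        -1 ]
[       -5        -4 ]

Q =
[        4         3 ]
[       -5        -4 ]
PQ =
[        9         7 ]
[        0         1 ]

Matrix multiplication: (PQ)[i][j] = sum over k of P[i][k] * Q[k][j].
  (PQ)[0][0] = (1)*(4) + (-1)*(-5) = 9
  (PQ)[0][1] = (1)*(3) + (-1)*(-4) = 7
  (PQ)[1][0] = (-5)*(4) + (-4)*(-5) = 0
  (PQ)[1][1] = (-5)*(3) + (-4)*(-4) = 1
PQ =
[        9         7 ]
[        0         1 ]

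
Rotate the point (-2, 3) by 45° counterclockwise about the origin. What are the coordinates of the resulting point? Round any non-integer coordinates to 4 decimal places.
(-3.5355, 0.7071)

Rotation matrix R(θ) = [[cos θ, -sin θ], [sin θ, cos θ]]; for θ = 45°:
R = [[√2/2, -√2/2], [√2/2, √2/2]]
Result: R × [-2, 3]ᵀ = [√2/2·-2 + (-√2/2)·3, √2/2·-2 + (√2/2)·3]ᵀ = (-3.5355, 0.7071)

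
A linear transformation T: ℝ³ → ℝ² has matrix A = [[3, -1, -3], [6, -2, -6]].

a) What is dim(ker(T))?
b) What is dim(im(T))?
dim(ker) = 2, dim(im) = 1

Observe that row 2 = 2 × row 1 (so the rows are linearly dependent).
Thus rank(A) = 1 (only one linearly independent row).
dim(im(T)) = rank(A) = 1.
By the rank-nullity theorem applied to T: ℝ³ → ℝ², rank(A) + nullity(A) = 3 (the domain dimension), so dim(ker(T)) = 3 - 1 = 2.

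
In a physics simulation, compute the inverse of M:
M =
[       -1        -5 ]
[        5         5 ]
det(M) = 20
M⁻¹ =
[      1/4       1/4 ]
[     -1/4     -1/20 ]

For a 2×2 matrix M = [[a, b], [c, d]] with det(M) ≠ 0, M⁻¹ = (1/det(M)) * [[d, -b], [-c, a]].
det(M) = (-1)*(5) - (-5)*(5) = -5 + 25 = 20.
M⁻¹ = (1/20) * [[5, 5], [-5, -1]].
Dividing each entry by 20 and reducing:
M⁻¹ =
[      1/4       1/4 ]
[     -1/4     -1/20 ]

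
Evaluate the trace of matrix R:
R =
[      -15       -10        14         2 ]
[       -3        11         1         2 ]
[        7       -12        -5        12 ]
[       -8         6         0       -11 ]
tr(R) = -15 + 11 - 5 - 11 = -20

The trace of a square matrix is the sum of its diagonal entries.
Diagonal entries of R: R[0][0] = -15, R[1][1] = 11, R[2][2] = -5, R[3][3] = -11.
tr(R) = -15 + 11 - 5 - 11 = -20.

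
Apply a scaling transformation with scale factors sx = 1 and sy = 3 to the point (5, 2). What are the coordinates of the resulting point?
(5, 6)

Scaling matrix:
[[1, 0], [0, 3]]
Result: (5 × 1, 2 × 3) = (5, 6)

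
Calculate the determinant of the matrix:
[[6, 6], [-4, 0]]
24

For a 2×2 matrix [[a, b], [c, d]], det = ad - bc
det = (6)(0) - (6)(-4) = 0 - -24 = 24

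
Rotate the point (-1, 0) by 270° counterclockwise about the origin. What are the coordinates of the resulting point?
(0, 1)

Rotation matrix R(θ) = [[cos θ, -sin θ], [sin θ, cos θ]]; for θ = 270°:
R = [[0, 1], [-1, 0]]
Result: R × [-1, 0]ᵀ = [0·-1 + (1)·0, -1·-1 + (0)·0]ᵀ = (0, 1)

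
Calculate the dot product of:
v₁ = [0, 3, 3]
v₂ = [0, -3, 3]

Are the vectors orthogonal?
0, Yes

The dot product is the sum of products of corresponding components.
v₁·v₂ = (0)*(0) + (3)*(-3) + (3)*(3) = 0 - 9 + 9 = 0.
Two vectors are orthogonal iff their dot product is 0; here the dot product is 0, so the vectors are orthogonal.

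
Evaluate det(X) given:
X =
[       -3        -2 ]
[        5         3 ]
det(X) = 1

For a 2×2 matrix [[a, b], [c, d]], det = a*d - b*c.
det(X) = (-3)*(3) - (-2)*(5) = -9 + 10 = 1.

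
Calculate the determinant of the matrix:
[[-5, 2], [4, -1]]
-3

For a 2×2 matrix [[a, b], [c, d]], det = ad - bc
det = (-5)(-1) - (2)(4) = 5 - 8 = -3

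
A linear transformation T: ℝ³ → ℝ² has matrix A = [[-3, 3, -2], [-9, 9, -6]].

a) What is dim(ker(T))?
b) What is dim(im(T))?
dim(ker) = 2, dim(im) = 1

Observe that row 2 = 3 × row 1 (so the rows are linearly dependent).
Thus rank(A) = 1 (only one linearly independent row).
dim(im(T)) = rank(A) = 1.
By the rank-nullity theorem applied to T: ℝ³ → ℝ², rank(A) + nullity(A) = 3 (the domain dimension), so dim(ker(T)) = 3 - 1 = 2.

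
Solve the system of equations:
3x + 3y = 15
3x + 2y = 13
x = 3, y = 2

Use elimination (row reduction):
Equation 1: 3x + 3y = 15.
Equation 2: 3x + 2y = 13.
Multiply Eq1 by 3 and Eq2 by 3: 9x + 9y = 45;  9x + 6y = 39.
Subtract: (-3)y = -6, so y = 2.
Back-substitute into Eq1: 3x + 3*(2) = 15, so x = 3.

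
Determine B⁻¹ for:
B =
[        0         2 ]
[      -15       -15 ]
det(B) = 30
B⁻¹ =
[     -1/2     -1/15 ]
[      1/2         0 ]

For a 2×2 matrix B = [[a, b], [c, d]] with det(B) ≠ 0, B⁻¹ = (1/det(B)) * [[d, -b], [-c, a]].
det(B) = (0)*(-15) - (2)*(-15) = 0 + 30 = 30.
B⁻¹ = (1/30) * [[-15, -2], [15, 0]].
Dividing each entry by 30 and reducing:
B⁻¹ =
[     -1/2     -1/15 ]
[      1/2         0 ]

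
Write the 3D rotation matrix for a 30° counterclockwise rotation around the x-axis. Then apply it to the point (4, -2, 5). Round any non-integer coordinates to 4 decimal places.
R = [[1, 0, 0], [0, √3/2, -1/2], [0, 1/2, √3/2]]; R·(4, -2, 5) = (4.0000, -4.2321, 3.3301)

Rotation matrix for 30° around x-axis:
cos(30°) = √3/2, sin(30°) = 1/2
R = [[1, 0, 0], [0, √3/2, -1/2], [0, 1/2, √3/2]]
Apply to (4, -2, 5): R·[4, -2, 5]ᵀ = (4.0000, -4.2321, 3.3301)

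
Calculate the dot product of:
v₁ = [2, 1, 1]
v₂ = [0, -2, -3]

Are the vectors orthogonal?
-5, No

The dot product is the sum of products of corresponding components.
v₁·v₂ = (2)*(0) + (1)*(-2) + (1)*(-3) = 0 - 2 - 3 = -5.
Two vectors are orthogonal iff their dot product is 0; here the dot product is -5, so the vectors are not orthogonal.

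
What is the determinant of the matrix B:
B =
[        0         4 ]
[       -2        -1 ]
det(B) = 8

For a 2×2 matrix [[a, b], [c, d]], det = a*d - b*c.
det(B) = (0)*(-1) - (4)*(-2) = 0 + 8 = 8.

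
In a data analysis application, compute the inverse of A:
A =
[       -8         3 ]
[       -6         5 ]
det(A) = -22
A⁻¹ =
[    -5/22      3/22 ]
[    -3/11      4/11 ]

For a 2×2 matrix A = [[a, b], [c, d]] with det(A) ≠ 0, A⁻¹ = (1/det(A)) * [[d, -b], [-c, a]].
det(A) = (-8)*(5) - (3)*(-6) = -40 + 18 = -22.
A⁻¹ = (1/-22) * [[5, -3], [6, -8]].
Dividing each entry by -22 and reducing:
A⁻¹ =
[    -5/22      3/22 ]
[    -3/11      4/11 ]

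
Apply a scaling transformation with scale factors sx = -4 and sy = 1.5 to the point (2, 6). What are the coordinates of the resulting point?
(-8, 9.0)

Scaling matrix:
[[-4, 0], [0, 1.50]]
Result: (2 × -4, 6 × 1.5) = (-8, 9.0)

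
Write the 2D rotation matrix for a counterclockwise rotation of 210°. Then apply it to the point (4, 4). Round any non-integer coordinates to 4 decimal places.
R = [[-√3/2, 1/2], [-1/2, -√3/2]]; R·(4, 4) = (-1.4641, -5.4641)

Rotation matrix formula: R(θ) = [[cos θ, -sin θ], [sin θ, cos θ]]
For θ = 210°:
cos(210°) = -√3/2
sin(210°) = -1/2
R = [[-√3/2, 1/2], [-1/2, -√3/2]]
Apply to (4, 4): [-√3/2·4 + (1/2)·4, -1/2·4 + -√3/2·4] = (-1.4641, -5.4641)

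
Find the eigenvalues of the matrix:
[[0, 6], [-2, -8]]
λ = -6 and λ = -2

Characteristic equation: det(A - λI) = 0
λ² - (trace)λ + (det) = 0
λ² - (-8)λ + (12) = 0
λ² + 8λ + 12 = 0
Solving: λ = -6, -2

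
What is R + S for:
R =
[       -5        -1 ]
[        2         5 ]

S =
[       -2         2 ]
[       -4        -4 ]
R + S =
[       -7         1 ]
[       -2         1 ]

Matrix addition is elementwise: (R+S)[i][j] = R[i][j] + S[i][j].
  (R+S)[0][0] = (-5) + (-2) = -7
  (R+S)[0][1] = (-1) + (2) = 1
  (R+S)[1][0] = (2) + (-4) = -2
  (R+S)[1][1] = (5) + (-4) = 1
R + S =
[       -7         1 ]
[       -2         1 ]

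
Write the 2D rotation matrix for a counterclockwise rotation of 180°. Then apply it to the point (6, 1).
R = [[-1, 0], [0, -1]]; R·(6, 1) = (-6, -1)

Rotation matrix formula: R(θ) = [[cos θ, -sin θ], [sin θ, cos θ]]
For θ = 180°:
cos(180°) = -1
sin(180°) = 0
R = [[-1, 0], [0, -1]]
Apply to (6, 1): [-1·6 + (0)·1, 0·6 + -1·1] = (-6, -1)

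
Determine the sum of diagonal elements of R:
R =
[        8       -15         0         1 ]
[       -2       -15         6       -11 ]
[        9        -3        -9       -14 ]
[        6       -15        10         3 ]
tr(R) = 8 - 15 - 9 + 3 = -13

The trace of a square matrix is the sum of its diagonal entries.
Diagonal entries of R: R[0][0] = 8, R[1][1] = -15, R[2][2] = -9, R[3][3] = 3.
tr(R) = 8 - 15 - 9 + 3 = -13.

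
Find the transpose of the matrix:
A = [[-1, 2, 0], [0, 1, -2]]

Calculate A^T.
[[-1, 0], [2, 1], [0, -2]]

The transpose sends entry (i,j) to (j,i); rows become columns.
Row 0 of A: [-1, 2, 0] -> column 0 of A^T.
Row 1 of A: [0, 1, -2] -> column 1 of A^T.
A^T = [[-1, 0], [2, 1], [0, -2]]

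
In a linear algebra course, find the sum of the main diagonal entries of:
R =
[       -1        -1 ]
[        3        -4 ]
tr(R) = -1 - 4 = -5

The trace of a square matrix is the sum of its diagonal entries.
Diagonal entries of R: R[0][0] = -1, R[1][1] = -4.
tr(R) = -1 - 4 = -5.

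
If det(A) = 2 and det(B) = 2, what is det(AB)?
4

Use the multiplicative property of determinants: det(AB) = det(A)*det(B).
det(AB) = (2)*(2) = 4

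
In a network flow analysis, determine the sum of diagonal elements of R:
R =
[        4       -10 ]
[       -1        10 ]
tr(R) = 4 + 10 = 14

The trace of a square matrix is the sum of its diagonal entries.
Diagonal entries of R: R[0][0] = 4, R[1][1] = 10.
tr(R) = 4 + 10 = 14.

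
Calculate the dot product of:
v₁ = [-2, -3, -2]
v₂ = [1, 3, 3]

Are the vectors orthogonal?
-17, No

The dot product is the sum of products of corresponding components.
v₁·v₂ = (-2)*(1) + (-3)*(3) + (-2)*(3) = -2 - 9 - 6 = -17.
Two vectors are orthogonal iff their dot product is 0; here the dot product is -17, so the vectors are not orthogonal.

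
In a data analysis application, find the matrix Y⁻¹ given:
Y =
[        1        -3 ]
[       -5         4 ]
det(Y) = -11
Y⁻¹ =
[    -4/11     -3/11 ]
[    -5/11     -1/11 ]

For a 2×2 matrix Y = [[a, b], [c, d]] with det(Y) ≠ 0, Y⁻¹ = (1/det(Y)) * [[d, -b], [-c, a]].
det(Y) = (1)*(4) - (-3)*(-5) = 4 - 15 = -11.
Y⁻¹ = (1/-11) * [[4, 3], [5, 1]].
Dividing each entry by -11 and reducing:
Y⁻¹ =
[    -4/11     -3/11 ]
[    -5/11     -1/11 ]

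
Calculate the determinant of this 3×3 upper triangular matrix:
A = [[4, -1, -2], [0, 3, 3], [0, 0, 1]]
12

The determinant of a triangular matrix is the product of its diagonal entries (the off-diagonal entries above the diagonal do not affect it).
det(A) = (4) * (3) * (1) = 12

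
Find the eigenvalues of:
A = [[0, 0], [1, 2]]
λ = 0, 2

Solve det(A - λI) = 0. For a 2×2 matrix this is λ² - (trace)λ + det = 0.
trace(A) = 0 + 2 = 2.
det(A) = (0)*(2) - (0)*(1) = 0 - 0 = 0.
Characteristic equation: λ² - (2)λ + (0) = 0.
Discriminant: (2)² - 4*(0) = 4 - 0 = 4.
Roots: λ = (2 ± √4) / 2 = 0, 2.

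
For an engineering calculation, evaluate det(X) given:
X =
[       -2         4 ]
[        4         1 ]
det(X) = -18

For a 2×2 matrix [[a, b], [c, d]], det = a*d - b*c.
det(X) = (-2)*(1) - (4)*(4) = -2 - 16 = -18.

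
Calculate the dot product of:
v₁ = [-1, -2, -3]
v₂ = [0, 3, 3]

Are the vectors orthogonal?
-15, No

The dot product is the sum of products of corresponding components.
v₁·v₂ = (-1)*(0) + (-2)*(3) + (-3)*(3) = 0 - 6 - 9 = -15.
Two vectors are orthogonal iff their dot product is 0; here the dot product is -15, so the vectors are not orthogonal.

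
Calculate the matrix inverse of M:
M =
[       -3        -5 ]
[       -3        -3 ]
det(M) = -6
M⁻¹ =
[      1/2      -5/6 ]
[     -1/2       1/2 ]

For a 2×2 matrix M = [[a, b], [c, d]] with det(M) ≠ 0, M⁻¹ = (1/det(M)) * [[d, -b], [-c, a]].
det(M) = (-3)*(-3) - (-5)*(-3) = 9 - 15 = -6.
M⁻¹ = (1/-6) * [[-3, 5], [3, -3]].
Dividing each entry by -6 and reducing:
M⁻¹ =
[      1/2      -5/6 ]
[     -1/2       1/2 ]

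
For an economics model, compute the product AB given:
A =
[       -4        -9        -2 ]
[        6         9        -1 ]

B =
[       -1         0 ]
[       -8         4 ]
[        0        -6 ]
AB =
[       76       -24 ]
[      -78        42 ]

Matrix multiplication: (AB)[i][j] = sum over k of A[i][k] * B[k][j].
  (AB)[0][0] = (-4)*(-1) + (-9)*(-8) + (-2)*(0) = 76
  (AB)[0][1] = (-4)*(0) + (-9)*(4) + (-2)*(-6) = -24
  (AB)[1][0] = (6)*(-1) + (9)*(-8) + (-1)*(0) = -78
  (AB)[1][1] = (6)*(0) + (9)*(4) + (-1)*(-6) = 42
AB =
[       76       -24 ]
[      -78        42 ]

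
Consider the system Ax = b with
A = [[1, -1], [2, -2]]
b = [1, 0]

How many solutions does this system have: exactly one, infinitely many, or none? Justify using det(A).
No solution

det(A) = (1)*(-2) - (-1)*(2) = 0, so A is singular.
The column space of A is span(column 1) = span([1, 2]).
b = [1, 0] is not a scalar multiple of column 1, so b ∉ column space and the system is inconsistent — no solution.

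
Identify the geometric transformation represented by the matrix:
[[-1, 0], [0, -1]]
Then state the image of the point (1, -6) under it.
rotation by 180° (or reflection through origin); image of (1, -6) is (-1, 6)

This matches the form [[cos θ, -sin θ], [sin θ, cos θ]] of a rotation matrix; reading off cos θ and sin θ gives the angle.
The matrix [[-1, 0], [0, -1]] represents: rotation by 180° (or reflection through origin).
Applying it to (1, -6): [-1·1 + 0·-6, 0·1 + -1·-6] = (-1, 6).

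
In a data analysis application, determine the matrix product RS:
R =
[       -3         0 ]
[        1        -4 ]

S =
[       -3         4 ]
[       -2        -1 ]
RS =
[        9       -12 ]
[        5         8 ]

Matrix multiplication: (RS)[i][j] = sum over k of R[i][k] * S[k][j].
  (RS)[0][0] = (-3)*(-3) + (0)*(-2) = 9
  (RS)[0][1] = (-3)*(4) + (0)*(-1) = -12
  (RS)[1][0] = (1)*(-3) + (-4)*(-2) = 5
  (RS)[1][1] = (1)*(4) + (-4)*(-1) = 8
RS =
[        9       -12 ]
[        5         8 ]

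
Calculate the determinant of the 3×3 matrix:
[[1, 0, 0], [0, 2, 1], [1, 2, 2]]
2

Expansion along first row:
det = 1·det([[2,1],[2,2]]) - 0·det([[0,1],[1,2]]) + 0·det([[0,2],[1,2]])
    = 1·(2·2 - 1·2) - 0·(0·2 - 1·1) + 0·(0·2 - 2·1)
    = 1·2 - 0·-1 + 0·-2
    = 2 + 0 + 0 = 2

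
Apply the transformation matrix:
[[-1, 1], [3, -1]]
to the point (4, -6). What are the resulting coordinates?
(-10, 18)

Matrix multiplication:
[[-1, 1], [3, -1]] × [4, -6]ᵀ
= [-1×4 + 1×-6, 3×4 + -1×-6]ᵀ
= [-10.0000, 18.0000]ᵀ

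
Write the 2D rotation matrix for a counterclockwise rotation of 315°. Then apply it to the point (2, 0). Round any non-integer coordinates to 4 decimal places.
R = [[√2/2, √2/2], [-√2/2, √2/2]]; R·(2, 0) = (1.4142, -1.4142)

Rotation matrix formula: R(θ) = [[cos θ, -sin θ], [sin θ, cos θ]]
For θ = 315°:
cos(315°) = √2/2
sin(315°) = -√2/2
R = [[√2/2, √2/2], [-√2/2, √2/2]]
Apply to (2, 0): [√2/2·2 + (√2/2)·0, -√2/2·2 + √2/2·0] = (1.4142, -1.4142)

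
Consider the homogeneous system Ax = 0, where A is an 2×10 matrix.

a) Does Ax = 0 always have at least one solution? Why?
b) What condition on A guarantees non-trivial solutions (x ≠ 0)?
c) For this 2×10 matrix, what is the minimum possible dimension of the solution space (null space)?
a) Yes, x = 0 is always a solution. b) When A has linearly dependent columns (rank < n). c) Minimum nullity = 8.

a) x = 0 satisfies A·0 = 0, so the zero vector is always a solution.
b) Non-trivial solutions exist iff the columns of A are linearly dependent, equivalently rank(A) < n (the number of columns).
c) By rank-nullity, rank(A) + nullity(A) = n = 10. Since A has only 2 rows, rank(A) ≤ 2, so nullity(A) ≥ 10 - 2 = 8.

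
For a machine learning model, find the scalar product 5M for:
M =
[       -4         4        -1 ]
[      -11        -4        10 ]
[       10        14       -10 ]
5M =
[      -20        20        -5 ]
[      -55       -20        50 ]
[       50        70       -50 ]

Scalar multiplication is elementwise: (5M)[i][j] = 5 * M[i][j].
  (5M)[0][0] = 5 * (-4) = -20
  (5M)[0][1] = 5 * (4) = 20
  (5M)[0][2] = 5 * (-1) = -5
  (5M)[1][0] = 5 * (-11) = -55
  (5M)[1][1] = 5 * (-4) = -20
  (5M)[1][2] = 5 * (10) = 50
  (5M)[2][0] = 5 * (10) = 50
  (5M)[2][1] = 5 * (14) = 70
  (5M)[2][2] = 5 * (-10) = -50
5M =
[      -20        20        -5 ]
[      -55       -20        50 ]
[       50        70       -50 ]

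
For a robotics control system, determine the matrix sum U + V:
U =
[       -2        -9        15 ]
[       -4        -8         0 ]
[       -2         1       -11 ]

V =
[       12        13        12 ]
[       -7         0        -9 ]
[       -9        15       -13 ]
U + V =
[       10         4        27 ]
[      -11        -8        -9 ]
[      -11        16       -24 ]

Matrix addition is elementwise: (U+V)[i][j] = U[i][j] + V[i][j].
  (U+V)[0][0] = (-2) + (12) = 10
  (U+V)[0][1] = (-9) + (13) = 4
  (U+V)[0][2] = (15) + (12) = 27
  (U+V)[1][0] = (-4) + (-7) = -11
  (U+V)[1][1] = (-8) + (0) = -8
  (U+V)[1][2] = (0) + (-9) = -9
  (U+V)[2][0] = (-2) + (-9) = -11
  (U+V)[2][1] = (1) + (15) = 16
  (U+V)[2][2] = (-11) + (-13) = -24
U + V =
[       10         4        27 ]
[      -11        -8        -9 ]
[      -11        16       -24 ]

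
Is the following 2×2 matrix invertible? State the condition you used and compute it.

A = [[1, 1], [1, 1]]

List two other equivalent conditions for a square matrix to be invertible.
No, not invertible; det(A) = 0 (two rows are equal, so the rows are linearly dependent). Equivalent conditions (failing for this A): rank(A) < 2; Ax = 0 has non-trivial solutions; 0 is an eigenvalue; the columns are linearly dependent.

To check invertibility, compute det(A).
In this matrix, row 0 and the last row are identical, so one row is a scalar multiple of another and the rows are linearly dependent.
A matrix with linearly dependent rows has det = 0 and is not invertible.
Equivalent failed conditions:
- rank(A) < 2.
- Ax = 0 has non-trivial solutions.
- 0 is an eigenvalue.
- The columns are linearly dependent.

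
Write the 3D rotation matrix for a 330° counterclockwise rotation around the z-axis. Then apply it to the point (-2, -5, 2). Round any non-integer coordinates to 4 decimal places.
R = [[√3/2, 1/2, 0], [-1/2, √3/2, 0], [0, 0, 1]]; R·(-2, -5, 2) = (-4.2321, -3.3301, 2.0000)

Rotation matrix for 330° around z-axis:
cos(330°) = √3/2, sin(330°) = -1/2
R = [[√3/2, 1/2, 0], [-1/2, √3/2, 0], [0, 0, 1]]
Apply to (-2, -5, 2): R·[-2, -5, 2]ᵀ = (-4.2321, -3.3301, 2.0000)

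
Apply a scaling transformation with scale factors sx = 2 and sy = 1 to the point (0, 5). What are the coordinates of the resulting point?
(0, 5)

Scaling matrix:
[[2, 0], [0, 1]]
Result: (0 × 2, 5 × 1) = (0, 5)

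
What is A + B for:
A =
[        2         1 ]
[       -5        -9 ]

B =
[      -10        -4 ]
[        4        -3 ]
A + B =
[       -8        -3 ]
[       -1       -12 ]

Matrix addition is elementwise: (A+B)[i][j] = A[i][j] + B[i][j].
  (A+B)[0][0] = (2) + (-10) = -8
  (A+B)[0][1] = (1) + (-4) = -3
  (A+B)[1][0] = (-5) + (4) = -1
  (A+B)[1][1] = (-9) + (-3) = -12
A + B =
[       -8        -3 ]
[       -1       -12 ]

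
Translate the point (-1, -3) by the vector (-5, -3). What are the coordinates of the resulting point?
(-6, -6)

Translation by (-5, -3):
x' = -1 + -5 = -6
y' = -3 + -3 = -6
Homogeneous matrix: [[1, 0, -5], [0, 1, -3], [0, 0, 1]]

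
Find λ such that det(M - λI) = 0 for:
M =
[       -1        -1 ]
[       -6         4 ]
λ = -2, 5

Solve det(M - λI) = 0. For a 2×2 matrix the characteristic equation is λ² - (trace)λ + det = 0.
trace(M) = a + d = -1 + 4 = 3.
det(M) = a*d - b*c = (-1)*(4) - (-1)*(-6) = -4 - 6 = -10.
Characteristic equation: λ² - (3)λ + (-10) = 0.
Discriminant = (3)² - 4*(-10) = 9 + 40 = 49.
λ = (3 ± √49) / 2 = (3 ± 7) / 2 = -2, 5.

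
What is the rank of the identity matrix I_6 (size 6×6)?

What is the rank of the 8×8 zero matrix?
rank(I_6) = 6, rank(0) = 0

The identity I_6 has 6 columns that are the standard basis vectors e_1, …, e_6. These are linearly independent, so all 6 columns are pivots and rank(I_6) = 6.
The 8×8 zero matrix has every entry zero, so every row is the zero row and there are no pivots; rank(0) = 0.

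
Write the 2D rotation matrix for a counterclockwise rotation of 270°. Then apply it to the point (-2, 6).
R = [[0, 1], [-1, 0]]; R·(-2, 6) = (6, 2)

Rotation matrix formula: R(θ) = [[cos θ, -sin θ], [sin θ, cos θ]]
For θ = 270°:
cos(270°) = 0
sin(270°) = -1
R = [[0, 1], [-1, 0]]
Apply to (-2, 6): [0·-2 + (1)·6, -1·-2 + 0·6] = (6, 2)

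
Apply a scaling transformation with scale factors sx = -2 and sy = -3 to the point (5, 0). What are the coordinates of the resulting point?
(-10, 0)

Scaling matrix:
[[-2, 0], [0, -3]]
Result: (5 × -2, 0 × -3) = (-10, 0)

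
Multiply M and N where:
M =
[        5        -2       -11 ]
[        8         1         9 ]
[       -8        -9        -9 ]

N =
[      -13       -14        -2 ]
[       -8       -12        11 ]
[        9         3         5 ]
MN =
[     -148       -79       -87 ]
[      -31       -97        40 ]
[       95       193      -128 ]

Matrix multiplication: (MN)[i][j] = sum over k of M[i][k] * N[k][j].
  (MN)[0][0] = (5)*(-13) + (-2)*(-8) + (-11)*(9) = -148
  (MN)[0][1] = (5)*(-14) + (-2)*(-12) + (-11)*(3) = -79
  (MN)[0][2] = (5)*(-2) + (-2)*(11) + (-11)*(5) = -87
  (MN)[1][0] = (8)*(-13) + (1)*(-8) + (9)*(9) = -31
  (MN)[1][1] = (8)*(-14) + (1)*(-12) + (9)*(3) = -97
  (MN)[1][2] = (8)*(-2) + (1)*(11) + (9)*(5) = 40
  (MN)[2][0] = (-8)*(-13) + (-9)*(-8) + (-9)*(9) = 95
  (MN)[2][1] = (-8)*(-14) + (-9)*(-12) + (-9)*(3) = 193
  (MN)[2][2] = (-8)*(-2) + (-9)*(11) + (-9)*(5) = -128
MN =
[     -148       -79       -87 ]
[      -31       -97        40 ]
[       95       193      -128 ]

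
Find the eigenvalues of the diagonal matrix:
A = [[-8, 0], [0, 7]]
λ₁ = -8, λ₂ = 7

The characteristic polynomial of A is det(A - λI) = (-8 - λ)(7 - λ) = 0.
The roots are λ = -8 and λ = 7, so the eigenvalues are the diagonal entries.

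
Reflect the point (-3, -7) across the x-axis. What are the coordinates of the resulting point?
(-3, 7)

Reflection across x-axis: (-3, -7) → (-3, 7)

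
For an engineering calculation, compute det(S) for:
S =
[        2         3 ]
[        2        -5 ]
det(S) = -16

For a 2×2 matrix [[a, b], [c, d]], det = a*d - b*c.
det(S) = (2)*(-5) - (3)*(2) = -10 - 6 = -16.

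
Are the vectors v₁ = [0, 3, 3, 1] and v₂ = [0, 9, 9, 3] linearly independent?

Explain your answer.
No, linearly dependent (v₂ = 3·v₁)

Check whether there is a scalar k with v₂ = k·v₁.
Comparing components, k = 3 satisfies 3·[0, 3, 3, 1] = [0, 9, 9, 3].
Since v₂ is a scalar multiple of v₁, the two vectors are linearly dependent.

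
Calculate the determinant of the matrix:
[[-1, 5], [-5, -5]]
30

For a 2×2 matrix [[a, b], [c, d]], det = ad - bc
det = (-1)(-5) - (5)(-5) = 5 - -25 = 30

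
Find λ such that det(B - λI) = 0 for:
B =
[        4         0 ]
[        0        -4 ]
λ = -4, 4

Solve det(B - λI) = 0. For a 2×2 matrix the characteristic equation is λ² - (trace)λ + det = 0.
trace(B) = a + d = 4 - 4 = 0.
det(B) = a*d - b*c = (4)*(-4) - (0)*(0) = -16 - 0 = -16.
Characteristic equation: λ² - (0)λ + (-16) = 0.
Discriminant = (0)² - 4*(-16) = 0 + 64 = 64.
λ = (0 ± √64) / 2 = (0 ± 8) / 2 = -4, 4.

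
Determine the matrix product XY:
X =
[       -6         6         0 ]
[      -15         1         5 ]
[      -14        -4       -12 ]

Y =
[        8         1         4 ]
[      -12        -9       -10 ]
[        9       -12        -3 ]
XY =
[     -120       -60       -84 ]
[      -87       -84       -85 ]
[     -172       166        20 ]

Matrix multiplication: (XY)[i][j] = sum over k of X[i][k] * Y[k][j].
  (XY)[0][0] = (-6)*(8) + (6)*(-12) + (0)*(9) = -120
  (XY)[0][1] = (-6)*(1) + (6)*(-9) + (0)*(-12) = -60
  (XY)[0][2] = (-6)*(4) + (6)*(-10) + (0)*(-3) = -84
  (XY)[1][0] = (-15)*(8) + (1)*(-12) + (5)*(9) = -87
  (XY)[1][1] = (-15)*(1) + (1)*(-9) + (5)*(-12) = -84
  (XY)[1][2] = (-15)*(4) + (1)*(-10) + (5)*(-3) = -85
  (XY)[2][0] = (-14)*(8) + (-4)*(-12) + (-12)*(9) = -172
  (XY)[2][1] = (-14)*(1) + (-4)*(-9) + (-12)*(-12) = 166
  (XY)[2][2] = (-14)*(4) + (-4)*(-10) + (-12)*(-3) = 20
XY =
[     -120       -60       -84 ]
[      -87       -84       -85 ]
[     -172       166        20 ]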